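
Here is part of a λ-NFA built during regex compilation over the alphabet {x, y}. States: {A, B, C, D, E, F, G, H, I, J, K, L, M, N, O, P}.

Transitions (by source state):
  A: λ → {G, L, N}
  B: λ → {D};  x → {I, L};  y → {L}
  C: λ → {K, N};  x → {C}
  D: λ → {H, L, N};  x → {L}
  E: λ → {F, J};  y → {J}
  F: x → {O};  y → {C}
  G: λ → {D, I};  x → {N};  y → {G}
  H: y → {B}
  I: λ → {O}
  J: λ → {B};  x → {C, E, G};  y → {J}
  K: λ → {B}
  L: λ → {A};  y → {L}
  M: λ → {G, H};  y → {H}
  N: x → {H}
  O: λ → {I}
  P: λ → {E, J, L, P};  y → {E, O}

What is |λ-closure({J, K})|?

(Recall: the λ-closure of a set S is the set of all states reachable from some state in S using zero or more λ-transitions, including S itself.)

Start with {J, K}.
From J via λ: add B.
From B via λ: add D.
From D via λ: add H, L, N.
From L via λ: add A.
From A via λ: add G.
From G via λ: add I.
From I via λ: add O.
λ-closure = {A, B, D, G, H, I, J, K, L, N, O}, which has 11 states.

11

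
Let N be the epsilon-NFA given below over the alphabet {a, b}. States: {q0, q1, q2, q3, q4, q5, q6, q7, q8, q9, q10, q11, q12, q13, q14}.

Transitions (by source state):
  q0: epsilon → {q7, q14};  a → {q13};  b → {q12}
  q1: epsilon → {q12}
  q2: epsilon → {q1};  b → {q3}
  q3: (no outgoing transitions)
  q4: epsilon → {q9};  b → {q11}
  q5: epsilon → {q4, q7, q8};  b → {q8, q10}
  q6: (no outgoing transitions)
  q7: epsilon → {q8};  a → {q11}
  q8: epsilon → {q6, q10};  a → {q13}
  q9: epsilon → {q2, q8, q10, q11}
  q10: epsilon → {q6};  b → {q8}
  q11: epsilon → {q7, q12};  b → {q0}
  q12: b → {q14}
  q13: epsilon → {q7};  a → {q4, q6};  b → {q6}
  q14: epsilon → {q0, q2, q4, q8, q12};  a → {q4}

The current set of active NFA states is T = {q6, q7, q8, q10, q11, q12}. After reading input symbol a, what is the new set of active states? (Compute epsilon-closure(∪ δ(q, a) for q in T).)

{q6, q7, q8, q10, q11, q12, q13}

q7 on a → {q11}.
q8 on a → {q13}.
No a-transition from q6, q10, q11, q12.
Union after reading a: {q11, q13}.
Now take the epsilon-closure:
From q11 via epsilon: add q7, q12.
From q7 via epsilon: add q8.
From q8 via epsilon: add q6, q10.
No new states can be added; the closed set is {q6, q7, q8, q10, q11, q12, q13}.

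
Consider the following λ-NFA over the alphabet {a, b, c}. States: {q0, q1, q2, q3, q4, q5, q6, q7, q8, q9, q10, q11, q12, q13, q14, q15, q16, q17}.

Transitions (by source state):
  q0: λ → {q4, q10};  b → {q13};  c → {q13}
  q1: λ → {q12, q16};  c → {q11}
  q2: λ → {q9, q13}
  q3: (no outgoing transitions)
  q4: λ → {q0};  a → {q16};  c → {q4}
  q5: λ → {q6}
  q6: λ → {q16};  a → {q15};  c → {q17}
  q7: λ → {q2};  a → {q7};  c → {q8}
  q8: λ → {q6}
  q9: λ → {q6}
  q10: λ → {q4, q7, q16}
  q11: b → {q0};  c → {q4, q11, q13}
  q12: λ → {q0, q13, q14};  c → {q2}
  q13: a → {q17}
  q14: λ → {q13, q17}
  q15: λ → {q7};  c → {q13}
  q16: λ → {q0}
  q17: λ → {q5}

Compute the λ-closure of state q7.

Start with {q7}.
From q7 via λ: add q2.
From q2 via λ: add q9, q13.
From q9 via λ: add q6.
From q6 via λ: add q16.
From q16 via λ: add q0.
From q0 via λ: add q4, q10.
No new states can be added; the closed set is {q0, q2, q4, q6, q7, q9, q10, q13, q16}.

{q0, q2, q4, q6, q7, q9, q10, q13, q16}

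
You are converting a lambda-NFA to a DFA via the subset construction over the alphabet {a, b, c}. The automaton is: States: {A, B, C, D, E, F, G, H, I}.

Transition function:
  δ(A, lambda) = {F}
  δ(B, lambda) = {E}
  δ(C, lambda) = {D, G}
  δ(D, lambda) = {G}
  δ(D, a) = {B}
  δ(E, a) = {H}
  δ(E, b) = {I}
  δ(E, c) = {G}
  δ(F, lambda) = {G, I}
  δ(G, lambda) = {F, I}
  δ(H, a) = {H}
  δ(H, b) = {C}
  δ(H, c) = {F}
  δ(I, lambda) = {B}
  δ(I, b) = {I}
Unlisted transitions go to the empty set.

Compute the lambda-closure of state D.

{B, D, E, F, G, I}

Start with {D}.
From D via lambda: add G.
From G via lambda: add F, I.
From I via lambda: add B.
From B via lambda: add E.
No new states can be added; the closed set is {B, D, E, F, G, I}.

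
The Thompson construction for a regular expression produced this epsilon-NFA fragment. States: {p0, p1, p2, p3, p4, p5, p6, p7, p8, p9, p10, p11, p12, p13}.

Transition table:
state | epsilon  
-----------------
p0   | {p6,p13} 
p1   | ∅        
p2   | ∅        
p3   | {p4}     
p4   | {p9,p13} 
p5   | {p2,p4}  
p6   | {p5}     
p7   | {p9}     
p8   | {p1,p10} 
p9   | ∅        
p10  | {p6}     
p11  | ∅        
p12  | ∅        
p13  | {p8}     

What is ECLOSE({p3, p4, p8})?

Start with {p3, p4, p8}.
From p4 via epsilon: add p9, p13.
From p8 via epsilon: add p1, p10.
From p10 via epsilon: add p6.
From p6 via epsilon: add p5.
From p5 via epsilon: add p2.
No new states can be added; the closed set is {p1, p2, p3, p4, p5, p6, p8, p9, p10, p13}.

{p1, p2, p3, p4, p5, p6, p8, p9, p10, p13}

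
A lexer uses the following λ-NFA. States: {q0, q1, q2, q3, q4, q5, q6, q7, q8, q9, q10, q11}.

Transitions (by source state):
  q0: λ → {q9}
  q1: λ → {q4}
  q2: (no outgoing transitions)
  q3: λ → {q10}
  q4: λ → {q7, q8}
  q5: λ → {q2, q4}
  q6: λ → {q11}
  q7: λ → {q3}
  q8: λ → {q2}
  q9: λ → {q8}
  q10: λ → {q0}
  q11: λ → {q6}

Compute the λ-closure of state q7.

{q0, q2, q3, q7, q8, q9, q10}

Start with {q7}.
From q7 via λ: add q3.
From q3 via λ: add q10.
From q10 via λ: add q0.
From q0 via λ: add q9.
From q9 via λ: add q8.
From q8 via λ: add q2.
No new states can be added; the closed set is {q0, q2, q3, q7, q8, q9, q10}.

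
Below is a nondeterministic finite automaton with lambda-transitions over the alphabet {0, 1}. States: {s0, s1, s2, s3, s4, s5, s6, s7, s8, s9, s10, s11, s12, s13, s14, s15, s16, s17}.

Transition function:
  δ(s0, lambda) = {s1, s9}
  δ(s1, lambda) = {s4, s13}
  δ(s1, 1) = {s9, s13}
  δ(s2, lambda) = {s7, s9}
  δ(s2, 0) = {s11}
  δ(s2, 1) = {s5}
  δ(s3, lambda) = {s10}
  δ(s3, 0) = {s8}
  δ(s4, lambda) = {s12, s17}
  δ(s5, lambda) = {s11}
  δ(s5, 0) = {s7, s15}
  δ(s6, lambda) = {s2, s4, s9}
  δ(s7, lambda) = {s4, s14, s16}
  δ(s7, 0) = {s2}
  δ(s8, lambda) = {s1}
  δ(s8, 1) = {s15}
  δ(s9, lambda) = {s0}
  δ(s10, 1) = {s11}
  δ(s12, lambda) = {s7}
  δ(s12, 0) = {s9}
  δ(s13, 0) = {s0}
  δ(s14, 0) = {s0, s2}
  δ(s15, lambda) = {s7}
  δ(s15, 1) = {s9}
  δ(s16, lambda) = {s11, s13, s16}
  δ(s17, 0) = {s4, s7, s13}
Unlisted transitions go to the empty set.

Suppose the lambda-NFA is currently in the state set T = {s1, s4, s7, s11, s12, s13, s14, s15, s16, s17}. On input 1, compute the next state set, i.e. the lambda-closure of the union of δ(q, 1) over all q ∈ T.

{s0, s1, s4, s7, s9, s11, s12, s13, s14, s16, s17}

s1 on 1 → {s9, s13}.
s15 on 1 → {s9}.
No 1-transition from s4, s7, s11, s12, s13, s14, s16, s17.
Union after reading 1: {s9, s13}.
Now take the lambda-closure:
From s9 via lambda: add s0.
From s0 via lambda: add s1.
From s1 via lambda: add s4.
From s4 via lambda: add s12, s17.
From s12 via lambda: add s7.
From s7 via lambda: add s14, s16.
From s16 via lambda: add s11.
No new states can be added; the closed set is {s0, s1, s4, s7, s9, s11, s12, s13, s14, s16, s17}.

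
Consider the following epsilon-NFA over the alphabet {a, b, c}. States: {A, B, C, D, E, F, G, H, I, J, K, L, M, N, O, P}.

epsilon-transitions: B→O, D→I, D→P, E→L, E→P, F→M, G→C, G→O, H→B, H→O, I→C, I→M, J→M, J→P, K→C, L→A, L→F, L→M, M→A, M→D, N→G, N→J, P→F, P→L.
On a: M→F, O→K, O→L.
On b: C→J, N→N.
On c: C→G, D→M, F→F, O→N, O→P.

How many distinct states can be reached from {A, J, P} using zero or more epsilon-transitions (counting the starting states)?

9

Start with {A, J, P}.
From J via epsilon: add M.
From P via epsilon: add F, L.
From M via epsilon: add D.
From D via epsilon: add I.
From I via epsilon: add C.
epsilon-closure = {A, C, D, F, I, J, L, M, P}, which has 9 states.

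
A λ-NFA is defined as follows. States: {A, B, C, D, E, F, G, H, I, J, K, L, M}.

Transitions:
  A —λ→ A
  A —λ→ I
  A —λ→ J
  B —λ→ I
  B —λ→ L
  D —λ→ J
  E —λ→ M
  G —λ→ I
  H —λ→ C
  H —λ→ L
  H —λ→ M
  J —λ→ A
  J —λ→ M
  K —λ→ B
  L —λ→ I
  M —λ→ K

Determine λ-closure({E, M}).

{B, E, I, K, L, M}

Start with {E, M}.
From M via λ: add K.
From K via λ: add B.
From B via λ: add I, L.
No new states can be added; the closed set is {B, E, I, K, L, M}.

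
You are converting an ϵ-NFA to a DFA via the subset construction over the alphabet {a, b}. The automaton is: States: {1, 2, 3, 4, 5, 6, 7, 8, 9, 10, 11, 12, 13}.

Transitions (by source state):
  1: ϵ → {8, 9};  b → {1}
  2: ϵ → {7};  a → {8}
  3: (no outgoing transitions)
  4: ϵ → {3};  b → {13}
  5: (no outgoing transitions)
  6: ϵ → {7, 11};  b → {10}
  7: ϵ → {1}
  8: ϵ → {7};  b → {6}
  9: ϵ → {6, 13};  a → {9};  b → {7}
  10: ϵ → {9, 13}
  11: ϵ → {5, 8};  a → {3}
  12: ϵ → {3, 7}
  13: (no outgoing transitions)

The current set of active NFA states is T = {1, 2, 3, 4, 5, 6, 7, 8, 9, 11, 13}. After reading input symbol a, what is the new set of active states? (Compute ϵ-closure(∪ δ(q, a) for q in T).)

2 on a → {8}.
9 on a → {9}.
11 on a → {3}.
No a-transition from 1, 3, 4, 5, 6, 7, 8, 13.
Union after reading a: {3, 8, 9}.
Now take the ϵ-closure:
From 8 via ϵ: add 7.
From 9 via ϵ: add 6, 13.
From 6 via ϵ: add 11.
From 7 via ϵ: add 1.
From 11 via ϵ: add 5.
No new states can be added; the closed set is {1, 3, 5, 6, 7, 8, 9, 11, 13}.

{1, 3, 5, 6, 7, 8, 9, 11, 13}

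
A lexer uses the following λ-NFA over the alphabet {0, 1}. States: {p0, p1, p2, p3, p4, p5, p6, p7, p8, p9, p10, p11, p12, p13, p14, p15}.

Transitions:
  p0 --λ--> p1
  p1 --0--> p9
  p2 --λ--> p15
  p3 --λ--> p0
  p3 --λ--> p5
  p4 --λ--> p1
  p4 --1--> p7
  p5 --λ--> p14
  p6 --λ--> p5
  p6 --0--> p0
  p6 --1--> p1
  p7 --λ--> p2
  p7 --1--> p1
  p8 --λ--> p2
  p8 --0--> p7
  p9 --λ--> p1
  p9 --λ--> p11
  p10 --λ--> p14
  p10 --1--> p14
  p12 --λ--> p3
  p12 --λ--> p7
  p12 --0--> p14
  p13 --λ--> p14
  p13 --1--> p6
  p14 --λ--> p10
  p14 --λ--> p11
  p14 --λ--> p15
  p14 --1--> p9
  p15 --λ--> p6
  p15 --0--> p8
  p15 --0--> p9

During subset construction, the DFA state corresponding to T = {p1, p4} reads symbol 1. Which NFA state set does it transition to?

p4 on 1 → {p7}.
No 1-transition from p1.
Union after reading 1: {p7}.
Now take the λ-closure:
From p7 via λ: add p2.
From p2 via λ: add p15.
From p15 via λ: add p6.
From p6 via λ: add p5.
From p5 via λ: add p14.
From p14 via λ: add p10, p11.
No new states can be added; the closed set is {p2, p5, p6, p7, p10, p11, p14, p15}.

{p2, p5, p6, p7, p10, p11, p14, p15}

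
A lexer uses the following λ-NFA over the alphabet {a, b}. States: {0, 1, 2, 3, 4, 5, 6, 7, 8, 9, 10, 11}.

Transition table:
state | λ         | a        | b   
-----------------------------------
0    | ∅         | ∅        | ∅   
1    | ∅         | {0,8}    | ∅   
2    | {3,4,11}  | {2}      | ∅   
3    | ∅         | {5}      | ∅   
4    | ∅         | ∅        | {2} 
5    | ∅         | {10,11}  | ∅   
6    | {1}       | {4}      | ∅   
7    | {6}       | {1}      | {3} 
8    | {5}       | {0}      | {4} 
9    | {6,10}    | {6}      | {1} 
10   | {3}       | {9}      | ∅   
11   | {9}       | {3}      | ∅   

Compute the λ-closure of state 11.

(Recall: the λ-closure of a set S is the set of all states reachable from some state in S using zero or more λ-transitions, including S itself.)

Start with {11}.
From 11 via λ: add 9.
From 9 via λ: add 6, 10.
From 6 via λ: add 1.
From 10 via λ: add 3.
No new states can be added; the closed set is {1, 3, 6, 9, 10, 11}.

{1, 3, 6, 9, 10, 11}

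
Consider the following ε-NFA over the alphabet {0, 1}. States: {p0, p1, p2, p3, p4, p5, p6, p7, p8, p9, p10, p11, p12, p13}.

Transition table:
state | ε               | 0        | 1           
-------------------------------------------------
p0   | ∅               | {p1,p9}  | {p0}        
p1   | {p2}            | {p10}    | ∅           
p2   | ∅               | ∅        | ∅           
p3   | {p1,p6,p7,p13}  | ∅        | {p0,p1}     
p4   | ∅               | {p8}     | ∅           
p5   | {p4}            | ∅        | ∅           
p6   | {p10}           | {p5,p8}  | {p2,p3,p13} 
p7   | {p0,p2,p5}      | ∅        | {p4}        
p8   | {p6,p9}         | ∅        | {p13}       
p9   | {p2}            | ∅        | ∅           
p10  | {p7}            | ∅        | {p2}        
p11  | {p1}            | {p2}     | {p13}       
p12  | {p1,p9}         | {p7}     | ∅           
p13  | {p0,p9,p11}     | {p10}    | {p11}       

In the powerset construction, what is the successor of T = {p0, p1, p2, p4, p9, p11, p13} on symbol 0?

{p0, p1, p2, p4, p5, p6, p7, p8, p9, p10}

p0 on 0 → {p1, p9}.
p1 on 0 → {p10}.
p4 on 0 → {p8}.
p11 on 0 → {p2}.
p13 on 0 → {p10}.
No 0-transition from p2, p9.
Union after reading 0: {p1, p2, p8, p9, p10}.
Now take the ε-closure:
From p8 via ε: add p6.
From p10 via ε: add p7.
From p7 via ε: add p0, p5.
From p5 via ε: add p4.
No new states can be added; the closed set is {p0, p1, p2, p4, p5, p6, p7, p8, p9, p10}.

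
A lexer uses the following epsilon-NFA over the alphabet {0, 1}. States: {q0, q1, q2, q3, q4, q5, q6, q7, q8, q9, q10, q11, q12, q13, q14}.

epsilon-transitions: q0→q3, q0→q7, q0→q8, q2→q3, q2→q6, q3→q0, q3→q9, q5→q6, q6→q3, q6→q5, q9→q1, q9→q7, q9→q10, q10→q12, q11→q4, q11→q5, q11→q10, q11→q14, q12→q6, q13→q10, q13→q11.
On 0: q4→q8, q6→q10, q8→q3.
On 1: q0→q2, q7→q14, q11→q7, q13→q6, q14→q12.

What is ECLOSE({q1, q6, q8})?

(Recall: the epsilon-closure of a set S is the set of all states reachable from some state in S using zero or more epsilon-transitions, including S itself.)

{q0, q1, q3, q5, q6, q7, q8, q9, q10, q12}

Start with {q1, q6, q8}.
From q6 via epsilon: add q3, q5.
From q3 via epsilon: add q0, q9.
From q0 via epsilon: add q7.
From q9 via epsilon: add q10.
From q10 via epsilon: add q12.
No new states can be added; the closed set is {q0, q1, q3, q5, q6, q7, q8, q9, q10, q12}.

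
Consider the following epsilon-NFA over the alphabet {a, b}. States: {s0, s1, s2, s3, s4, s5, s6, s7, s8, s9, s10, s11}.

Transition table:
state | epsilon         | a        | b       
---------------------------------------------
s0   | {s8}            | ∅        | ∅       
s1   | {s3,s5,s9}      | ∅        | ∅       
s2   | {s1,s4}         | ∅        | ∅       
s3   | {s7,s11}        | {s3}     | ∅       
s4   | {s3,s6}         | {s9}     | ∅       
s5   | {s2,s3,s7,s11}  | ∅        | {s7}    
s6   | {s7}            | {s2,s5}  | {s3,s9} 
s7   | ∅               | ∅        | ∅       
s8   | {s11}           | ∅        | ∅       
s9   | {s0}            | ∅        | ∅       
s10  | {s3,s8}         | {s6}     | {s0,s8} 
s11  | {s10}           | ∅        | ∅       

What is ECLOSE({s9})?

{s0, s3, s7, s8, s9, s10, s11}

Start with {s9}.
From s9 via epsilon: add s0.
From s0 via epsilon: add s8.
From s8 via epsilon: add s11.
From s11 via epsilon: add s10.
From s10 via epsilon: add s3.
From s3 via epsilon: add s7.
No new states can be added; the closed set is {s0, s3, s7, s8, s9, s10, s11}.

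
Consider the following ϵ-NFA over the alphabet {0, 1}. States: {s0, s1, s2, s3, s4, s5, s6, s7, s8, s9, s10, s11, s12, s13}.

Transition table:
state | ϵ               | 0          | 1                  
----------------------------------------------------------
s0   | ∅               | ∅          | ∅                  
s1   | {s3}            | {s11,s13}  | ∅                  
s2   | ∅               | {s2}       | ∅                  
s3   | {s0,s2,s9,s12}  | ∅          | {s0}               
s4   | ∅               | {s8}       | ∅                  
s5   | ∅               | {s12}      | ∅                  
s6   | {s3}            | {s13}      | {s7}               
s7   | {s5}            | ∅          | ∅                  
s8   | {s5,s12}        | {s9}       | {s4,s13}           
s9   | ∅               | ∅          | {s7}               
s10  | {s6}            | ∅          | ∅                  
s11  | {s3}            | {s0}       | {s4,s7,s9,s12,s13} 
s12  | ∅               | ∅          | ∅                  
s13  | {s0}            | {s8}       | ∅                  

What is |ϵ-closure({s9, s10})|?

Start with {s9, s10}.
From s10 via ϵ: add s6.
From s6 via ϵ: add s3.
From s3 via ϵ: add s0, s2, s12.
ϵ-closure = {s0, s2, s3, s6, s9, s10, s12}, which has 7 states.

7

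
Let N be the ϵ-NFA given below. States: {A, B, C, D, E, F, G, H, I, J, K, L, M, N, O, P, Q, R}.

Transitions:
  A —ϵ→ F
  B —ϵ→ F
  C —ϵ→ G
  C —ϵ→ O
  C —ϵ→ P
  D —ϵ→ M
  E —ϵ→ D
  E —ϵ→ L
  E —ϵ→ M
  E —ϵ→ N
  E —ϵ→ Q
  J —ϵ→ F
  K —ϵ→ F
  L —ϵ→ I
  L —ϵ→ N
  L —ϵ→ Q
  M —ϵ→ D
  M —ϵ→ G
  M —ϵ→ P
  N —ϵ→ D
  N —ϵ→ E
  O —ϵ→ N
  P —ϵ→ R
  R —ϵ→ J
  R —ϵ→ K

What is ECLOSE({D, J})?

Start with {D, J}.
From D via ϵ: add M.
From J via ϵ: add F.
From M via ϵ: add G, P.
From P via ϵ: add R.
From R via ϵ: add K.
No new states can be added; the closed set is {D, F, G, J, K, M, P, R}.

{D, F, G, J, K, M, P, R}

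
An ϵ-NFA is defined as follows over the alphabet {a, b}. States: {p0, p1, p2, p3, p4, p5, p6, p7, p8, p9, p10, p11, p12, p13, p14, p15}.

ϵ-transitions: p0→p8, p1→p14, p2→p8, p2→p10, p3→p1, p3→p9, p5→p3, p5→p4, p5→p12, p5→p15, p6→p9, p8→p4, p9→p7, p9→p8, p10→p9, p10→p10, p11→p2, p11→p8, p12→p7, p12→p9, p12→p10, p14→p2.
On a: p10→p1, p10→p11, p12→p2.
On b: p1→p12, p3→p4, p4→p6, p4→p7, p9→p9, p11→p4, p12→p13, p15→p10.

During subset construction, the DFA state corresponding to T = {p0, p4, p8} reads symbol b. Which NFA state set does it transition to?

{p4, p6, p7, p8, p9}

p4 on b → {p6, p7}.
No b-transition from p0, p8.
Union after reading b: {p6, p7}.
Now take the ϵ-closure:
From p6 via ϵ: add p9.
From p9 via ϵ: add p8.
From p8 via ϵ: add p4.
No new states can be added; the closed set is {p4, p6, p7, p8, p9}.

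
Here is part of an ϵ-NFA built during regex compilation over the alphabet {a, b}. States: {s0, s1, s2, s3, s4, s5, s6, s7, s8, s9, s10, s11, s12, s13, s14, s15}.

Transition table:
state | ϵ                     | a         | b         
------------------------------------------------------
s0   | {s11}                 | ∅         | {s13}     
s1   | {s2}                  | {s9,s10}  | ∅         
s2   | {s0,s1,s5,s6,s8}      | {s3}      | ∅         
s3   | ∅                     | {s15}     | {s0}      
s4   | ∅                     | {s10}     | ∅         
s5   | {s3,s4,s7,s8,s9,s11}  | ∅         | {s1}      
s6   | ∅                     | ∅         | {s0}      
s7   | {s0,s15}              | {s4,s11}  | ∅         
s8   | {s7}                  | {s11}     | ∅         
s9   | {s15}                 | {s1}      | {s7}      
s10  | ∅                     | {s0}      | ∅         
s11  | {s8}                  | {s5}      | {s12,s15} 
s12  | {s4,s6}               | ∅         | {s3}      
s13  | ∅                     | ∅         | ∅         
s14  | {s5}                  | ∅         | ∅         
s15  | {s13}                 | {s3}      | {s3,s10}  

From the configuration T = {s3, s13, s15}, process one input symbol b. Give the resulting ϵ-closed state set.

{s0, s3, s7, s8, s10, s11, s13, s15}

s3 on b → {s0}.
s15 on b → {s3, s10}.
No b-transition from s13.
Union after reading b: {s0, s3, s10}.
Now take the ϵ-closure:
From s0 via ϵ: add s11.
From s11 via ϵ: add s8.
From s8 via ϵ: add s7.
From s7 via ϵ: add s15.
From s15 via ϵ: add s13.
No new states can be added; the closed set is {s0, s3, s7, s8, s10, s11, s13, s15}.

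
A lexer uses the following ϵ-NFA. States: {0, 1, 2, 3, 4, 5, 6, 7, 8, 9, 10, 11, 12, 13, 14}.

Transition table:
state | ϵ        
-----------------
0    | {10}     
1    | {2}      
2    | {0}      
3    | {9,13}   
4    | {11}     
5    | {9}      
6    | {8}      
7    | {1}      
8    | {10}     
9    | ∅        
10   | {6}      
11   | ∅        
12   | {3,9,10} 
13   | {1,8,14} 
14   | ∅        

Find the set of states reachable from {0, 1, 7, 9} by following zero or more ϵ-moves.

Start with {0, 1, 7, 9}.
From 0 via ϵ: add 10.
From 1 via ϵ: add 2.
From 10 via ϵ: add 6.
From 6 via ϵ: add 8.
No new states can be added; the closed set is {0, 1, 2, 6, 7, 8, 9, 10}.

{0, 1, 2, 6, 7, 8, 9, 10}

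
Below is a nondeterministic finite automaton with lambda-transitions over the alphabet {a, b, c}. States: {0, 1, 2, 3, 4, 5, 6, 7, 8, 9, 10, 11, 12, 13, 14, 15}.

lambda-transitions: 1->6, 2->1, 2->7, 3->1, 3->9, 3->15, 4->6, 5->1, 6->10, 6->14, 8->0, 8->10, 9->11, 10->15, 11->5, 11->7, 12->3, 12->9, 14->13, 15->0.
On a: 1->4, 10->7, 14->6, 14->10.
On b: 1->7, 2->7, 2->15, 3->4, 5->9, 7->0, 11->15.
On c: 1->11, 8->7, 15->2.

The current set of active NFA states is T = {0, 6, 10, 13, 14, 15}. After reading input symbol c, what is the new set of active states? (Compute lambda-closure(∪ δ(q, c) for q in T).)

{0, 1, 2, 6, 7, 10, 13, 14, 15}

15 on c → {2}.
No c-transition from 0, 6, 10, 13, 14.
Union after reading c: {2}.
Now take the lambda-closure:
From 2 via lambda: add 1, 7.
From 1 via lambda: add 6.
From 6 via lambda: add 10, 14.
From 10 via lambda: add 15.
From 14 via lambda: add 13.
From 15 via lambda: add 0.
No new states can be added; the closed set is {0, 1, 2, 6, 7, 10, 13, 14, 15}.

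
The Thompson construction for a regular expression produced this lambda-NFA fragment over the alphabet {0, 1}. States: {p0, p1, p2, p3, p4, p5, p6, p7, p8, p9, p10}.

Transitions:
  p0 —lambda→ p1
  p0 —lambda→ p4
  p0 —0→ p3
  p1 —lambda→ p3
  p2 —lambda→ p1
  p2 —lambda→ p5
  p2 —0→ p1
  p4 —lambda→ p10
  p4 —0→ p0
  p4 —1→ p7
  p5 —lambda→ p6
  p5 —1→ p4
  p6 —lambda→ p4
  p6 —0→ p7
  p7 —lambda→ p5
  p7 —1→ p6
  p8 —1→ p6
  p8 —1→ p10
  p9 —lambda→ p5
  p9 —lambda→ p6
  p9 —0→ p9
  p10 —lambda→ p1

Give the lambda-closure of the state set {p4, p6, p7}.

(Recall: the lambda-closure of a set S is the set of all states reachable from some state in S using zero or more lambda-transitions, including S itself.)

{p1, p3, p4, p5, p6, p7, p10}

Start with {p4, p6, p7}.
From p4 via lambda: add p10.
From p7 via lambda: add p5.
From p10 via lambda: add p1.
From p1 via lambda: add p3.
No new states can be added; the closed set is {p1, p3, p4, p5, p6, p7, p10}.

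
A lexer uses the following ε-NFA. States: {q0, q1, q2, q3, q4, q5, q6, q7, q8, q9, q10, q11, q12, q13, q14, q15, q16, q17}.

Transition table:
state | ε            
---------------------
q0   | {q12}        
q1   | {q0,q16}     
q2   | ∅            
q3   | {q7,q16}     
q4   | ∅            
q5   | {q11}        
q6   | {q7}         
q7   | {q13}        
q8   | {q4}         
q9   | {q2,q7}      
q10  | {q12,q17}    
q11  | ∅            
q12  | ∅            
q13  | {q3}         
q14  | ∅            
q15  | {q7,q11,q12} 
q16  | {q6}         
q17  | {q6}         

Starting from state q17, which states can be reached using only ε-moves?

Start with {q17}.
From q17 via ε: add q6.
From q6 via ε: add q7.
From q7 via ε: add q13.
From q13 via ε: add q3.
From q3 via ε: add q16.
No new states can be added; the closed set is {q3, q6, q7, q13, q16, q17}.

{q3, q6, q7, q13, q16, q17}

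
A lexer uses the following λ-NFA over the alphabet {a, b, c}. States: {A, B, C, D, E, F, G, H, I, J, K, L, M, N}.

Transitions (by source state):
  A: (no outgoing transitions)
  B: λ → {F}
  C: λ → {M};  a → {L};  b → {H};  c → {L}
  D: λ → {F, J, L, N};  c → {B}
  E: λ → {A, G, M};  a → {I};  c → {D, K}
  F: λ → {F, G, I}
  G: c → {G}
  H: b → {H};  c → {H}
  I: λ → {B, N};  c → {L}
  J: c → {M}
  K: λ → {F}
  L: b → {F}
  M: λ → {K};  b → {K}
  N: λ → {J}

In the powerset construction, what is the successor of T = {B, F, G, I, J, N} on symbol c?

G on c → {G}.
I on c → {L}.
J on c → {M}.
No c-transition from B, F, N.
Union after reading c: {G, L, M}.
Now take the λ-closure:
From M via λ: add K.
From K via λ: add F.
From F via λ: add I.
From I via λ: add B, N.
From N via λ: add J.
No new states can be added; the closed set is {B, F, G, I, J, K, L, M, N}.

{B, F, G, I, J, K, L, M, N}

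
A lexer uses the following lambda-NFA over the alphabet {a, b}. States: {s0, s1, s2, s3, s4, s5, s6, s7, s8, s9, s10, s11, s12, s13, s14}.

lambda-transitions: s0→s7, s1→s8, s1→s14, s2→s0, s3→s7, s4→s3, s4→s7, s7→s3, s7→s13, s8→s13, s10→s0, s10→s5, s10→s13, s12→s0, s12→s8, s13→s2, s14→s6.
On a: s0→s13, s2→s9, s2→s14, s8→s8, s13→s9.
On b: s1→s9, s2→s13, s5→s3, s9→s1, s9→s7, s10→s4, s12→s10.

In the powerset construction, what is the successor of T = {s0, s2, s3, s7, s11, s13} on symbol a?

s0 on a → {s13}.
s2 on a → {s9, s14}.
s13 on a → {s9}.
No a-transition from s3, s7, s11.
Union after reading a: {s9, s13, s14}.
Now take the lambda-closure:
From s13 via lambda: add s2.
From s14 via lambda: add s6.
From s2 via lambda: add s0.
From s0 via lambda: add s7.
From s7 via lambda: add s3.
No new states can be added; the closed set is {s0, s2, s3, s6, s7, s9, s13, s14}.

{s0, s2, s3, s6, s7, s9, s13, s14}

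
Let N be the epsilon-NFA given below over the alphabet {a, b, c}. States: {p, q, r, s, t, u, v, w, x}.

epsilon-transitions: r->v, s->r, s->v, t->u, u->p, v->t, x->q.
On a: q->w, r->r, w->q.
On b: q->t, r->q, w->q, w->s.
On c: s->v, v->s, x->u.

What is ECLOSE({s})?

{p, r, s, t, u, v}

Start with {s}.
From s via epsilon: add r, v.
From v via epsilon: add t.
From t via epsilon: add u.
From u via epsilon: add p.
No new states can be added; the closed set is {p, r, s, t, u, v}.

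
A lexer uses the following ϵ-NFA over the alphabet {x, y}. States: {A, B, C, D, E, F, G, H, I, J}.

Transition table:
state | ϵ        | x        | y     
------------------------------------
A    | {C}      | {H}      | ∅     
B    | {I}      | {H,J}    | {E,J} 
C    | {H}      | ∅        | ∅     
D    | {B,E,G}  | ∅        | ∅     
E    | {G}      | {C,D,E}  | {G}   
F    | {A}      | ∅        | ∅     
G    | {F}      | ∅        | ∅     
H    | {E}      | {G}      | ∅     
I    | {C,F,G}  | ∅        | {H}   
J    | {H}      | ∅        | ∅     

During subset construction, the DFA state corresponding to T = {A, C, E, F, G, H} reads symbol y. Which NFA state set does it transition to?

{A, C, E, F, G, H}

E on y → {G}.
No y-transition from A, C, F, G, H.
Union after reading y: {G}.
Now take the ϵ-closure:
From G via ϵ: add F.
From F via ϵ: add A.
From A via ϵ: add C.
From C via ϵ: add H.
From H via ϵ: add E.
No new states can be added; the closed set is {A, C, E, F, G, H}.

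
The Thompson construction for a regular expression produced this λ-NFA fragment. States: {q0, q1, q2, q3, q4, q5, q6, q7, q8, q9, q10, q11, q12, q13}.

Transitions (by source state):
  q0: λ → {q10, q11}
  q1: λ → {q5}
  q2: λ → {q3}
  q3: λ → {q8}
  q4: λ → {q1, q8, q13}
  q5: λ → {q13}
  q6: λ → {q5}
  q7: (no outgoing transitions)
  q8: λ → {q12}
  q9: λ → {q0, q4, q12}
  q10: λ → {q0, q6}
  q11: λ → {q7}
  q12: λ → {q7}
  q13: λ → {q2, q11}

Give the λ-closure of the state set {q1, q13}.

{q1, q2, q3, q5, q7, q8, q11, q12, q13}

Start with {q1, q13}.
From q1 via λ: add q5.
From q13 via λ: add q2, q11.
From q2 via λ: add q3.
From q11 via λ: add q7.
From q3 via λ: add q8.
From q8 via λ: add q12.
No new states can be added; the closed set is {q1, q2, q3, q5, q7, q8, q11, q12, q13}.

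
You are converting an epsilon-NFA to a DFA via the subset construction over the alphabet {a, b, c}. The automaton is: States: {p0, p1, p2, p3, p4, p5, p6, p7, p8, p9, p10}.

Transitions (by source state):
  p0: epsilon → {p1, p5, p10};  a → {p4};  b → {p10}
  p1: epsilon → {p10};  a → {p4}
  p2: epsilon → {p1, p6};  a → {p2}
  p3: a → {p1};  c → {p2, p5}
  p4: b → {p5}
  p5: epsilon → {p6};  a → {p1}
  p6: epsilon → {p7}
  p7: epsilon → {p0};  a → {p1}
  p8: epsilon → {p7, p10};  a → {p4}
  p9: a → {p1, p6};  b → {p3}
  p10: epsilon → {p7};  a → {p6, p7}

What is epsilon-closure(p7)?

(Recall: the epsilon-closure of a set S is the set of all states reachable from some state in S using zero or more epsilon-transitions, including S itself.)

Start with {p7}.
From p7 via epsilon: add p0.
From p0 via epsilon: add p1, p5, p10.
From p5 via epsilon: add p6.
No new states can be added; the closed set is {p0, p1, p5, p6, p7, p10}.

{p0, p1, p5, p6, p7, p10}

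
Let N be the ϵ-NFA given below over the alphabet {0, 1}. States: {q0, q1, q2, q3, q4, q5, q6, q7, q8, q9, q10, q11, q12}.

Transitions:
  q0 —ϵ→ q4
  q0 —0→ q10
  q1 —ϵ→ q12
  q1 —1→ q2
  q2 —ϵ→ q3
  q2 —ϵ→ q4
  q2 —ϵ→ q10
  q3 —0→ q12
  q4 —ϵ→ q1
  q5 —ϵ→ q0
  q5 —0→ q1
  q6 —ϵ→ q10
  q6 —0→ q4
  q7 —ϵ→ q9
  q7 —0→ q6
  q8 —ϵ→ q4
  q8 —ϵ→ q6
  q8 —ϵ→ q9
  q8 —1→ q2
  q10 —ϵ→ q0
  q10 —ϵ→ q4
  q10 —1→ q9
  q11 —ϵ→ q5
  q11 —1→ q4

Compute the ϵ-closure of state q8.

{q0, q1, q4, q6, q8, q9, q10, q12}

Start with {q8}.
From q8 via ϵ: add q4, q6, q9.
From q4 via ϵ: add q1.
From q6 via ϵ: add q10.
From q1 via ϵ: add q12.
From q10 via ϵ: add q0.
No new states can be added; the closed set is {q0, q1, q4, q6, q8, q9, q10, q12}.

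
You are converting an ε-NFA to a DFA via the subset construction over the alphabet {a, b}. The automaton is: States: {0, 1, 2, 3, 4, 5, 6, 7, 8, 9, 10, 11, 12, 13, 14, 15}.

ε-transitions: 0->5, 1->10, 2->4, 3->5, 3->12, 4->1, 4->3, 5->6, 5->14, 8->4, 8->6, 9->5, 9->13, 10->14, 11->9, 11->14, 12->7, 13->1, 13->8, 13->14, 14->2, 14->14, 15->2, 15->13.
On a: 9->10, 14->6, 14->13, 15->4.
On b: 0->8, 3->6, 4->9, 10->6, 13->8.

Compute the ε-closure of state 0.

Start with {0}.
From 0 via ε: add 5.
From 5 via ε: add 6, 14.
From 14 via ε: add 2.
From 2 via ε: add 4.
From 4 via ε: add 1, 3.
From 1 via ε: add 10.
From 3 via ε: add 12.
From 12 via ε: add 7.
No new states can be added; the closed set is {0, 1, 2, 3, 4, 5, 6, 7, 10, 12, 14}.

{0, 1, 2, 3, 4, 5, 6, 7, 10, 12, 14}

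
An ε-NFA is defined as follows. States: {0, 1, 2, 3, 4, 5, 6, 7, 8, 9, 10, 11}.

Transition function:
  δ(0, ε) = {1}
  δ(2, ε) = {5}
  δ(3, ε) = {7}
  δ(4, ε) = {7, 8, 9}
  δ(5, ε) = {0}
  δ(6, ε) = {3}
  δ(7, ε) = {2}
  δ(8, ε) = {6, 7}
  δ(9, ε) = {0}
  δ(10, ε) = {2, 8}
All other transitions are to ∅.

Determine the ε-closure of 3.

Start with {3}.
From 3 via ε: add 7.
From 7 via ε: add 2.
From 2 via ε: add 5.
From 5 via ε: add 0.
From 0 via ε: add 1.
No new states can be added; the closed set is {0, 1, 2, 3, 5, 7}.

{0, 1, 2, 3, 5, 7}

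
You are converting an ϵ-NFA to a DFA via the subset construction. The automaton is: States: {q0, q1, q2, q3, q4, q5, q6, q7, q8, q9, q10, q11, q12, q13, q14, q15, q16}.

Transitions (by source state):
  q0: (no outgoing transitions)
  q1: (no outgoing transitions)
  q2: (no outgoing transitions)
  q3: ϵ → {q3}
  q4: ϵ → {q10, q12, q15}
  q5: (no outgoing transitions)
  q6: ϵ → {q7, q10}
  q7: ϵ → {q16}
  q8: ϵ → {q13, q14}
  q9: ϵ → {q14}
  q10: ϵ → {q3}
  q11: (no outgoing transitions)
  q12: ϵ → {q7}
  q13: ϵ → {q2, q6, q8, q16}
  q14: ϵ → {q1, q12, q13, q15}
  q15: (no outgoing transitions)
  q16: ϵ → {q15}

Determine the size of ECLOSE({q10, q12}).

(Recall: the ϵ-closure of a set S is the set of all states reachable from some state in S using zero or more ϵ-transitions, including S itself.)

6

Start with {q10, q12}.
From q10 via ϵ: add q3.
From q12 via ϵ: add q7.
From q7 via ϵ: add q16.
From q16 via ϵ: add q15.
ϵ-closure = {q3, q7, q10, q12, q15, q16}, which has 6 states.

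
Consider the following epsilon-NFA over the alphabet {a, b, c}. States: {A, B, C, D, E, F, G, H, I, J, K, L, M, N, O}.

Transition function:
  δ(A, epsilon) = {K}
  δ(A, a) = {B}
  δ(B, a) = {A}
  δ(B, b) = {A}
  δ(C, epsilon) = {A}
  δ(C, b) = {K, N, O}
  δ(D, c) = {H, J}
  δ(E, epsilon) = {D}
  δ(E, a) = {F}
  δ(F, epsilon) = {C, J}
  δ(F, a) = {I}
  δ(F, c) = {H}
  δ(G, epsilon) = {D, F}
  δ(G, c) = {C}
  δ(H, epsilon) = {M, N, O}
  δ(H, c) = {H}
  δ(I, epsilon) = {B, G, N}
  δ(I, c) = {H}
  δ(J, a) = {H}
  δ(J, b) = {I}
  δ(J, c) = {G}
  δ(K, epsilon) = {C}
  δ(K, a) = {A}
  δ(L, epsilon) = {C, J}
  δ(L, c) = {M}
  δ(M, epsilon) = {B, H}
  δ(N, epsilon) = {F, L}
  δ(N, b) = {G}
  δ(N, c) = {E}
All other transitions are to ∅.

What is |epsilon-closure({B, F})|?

Start with {B, F}.
From F via epsilon: add C, J.
From C via epsilon: add A.
From A via epsilon: add K.
epsilon-closure = {A, B, C, F, J, K}, which has 6 states.

6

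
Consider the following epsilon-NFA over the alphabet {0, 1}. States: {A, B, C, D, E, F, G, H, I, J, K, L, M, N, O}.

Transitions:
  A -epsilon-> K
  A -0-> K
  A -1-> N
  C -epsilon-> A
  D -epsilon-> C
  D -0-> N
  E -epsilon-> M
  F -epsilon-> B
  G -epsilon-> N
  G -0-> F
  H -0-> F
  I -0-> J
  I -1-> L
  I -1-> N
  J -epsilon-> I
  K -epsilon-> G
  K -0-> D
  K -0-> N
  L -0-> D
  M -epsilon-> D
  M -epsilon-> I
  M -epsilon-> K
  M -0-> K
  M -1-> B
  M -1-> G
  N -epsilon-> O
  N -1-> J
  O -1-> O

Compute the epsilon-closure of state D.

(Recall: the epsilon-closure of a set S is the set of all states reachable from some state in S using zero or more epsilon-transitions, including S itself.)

Start with {D}.
From D via epsilon: add C.
From C via epsilon: add A.
From A via epsilon: add K.
From K via epsilon: add G.
From G via epsilon: add N.
From N via epsilon: add O.
No new states can be added; the closed set is {A, C, D, G, K, N, O}.

{A, C, D, G, K, N, O}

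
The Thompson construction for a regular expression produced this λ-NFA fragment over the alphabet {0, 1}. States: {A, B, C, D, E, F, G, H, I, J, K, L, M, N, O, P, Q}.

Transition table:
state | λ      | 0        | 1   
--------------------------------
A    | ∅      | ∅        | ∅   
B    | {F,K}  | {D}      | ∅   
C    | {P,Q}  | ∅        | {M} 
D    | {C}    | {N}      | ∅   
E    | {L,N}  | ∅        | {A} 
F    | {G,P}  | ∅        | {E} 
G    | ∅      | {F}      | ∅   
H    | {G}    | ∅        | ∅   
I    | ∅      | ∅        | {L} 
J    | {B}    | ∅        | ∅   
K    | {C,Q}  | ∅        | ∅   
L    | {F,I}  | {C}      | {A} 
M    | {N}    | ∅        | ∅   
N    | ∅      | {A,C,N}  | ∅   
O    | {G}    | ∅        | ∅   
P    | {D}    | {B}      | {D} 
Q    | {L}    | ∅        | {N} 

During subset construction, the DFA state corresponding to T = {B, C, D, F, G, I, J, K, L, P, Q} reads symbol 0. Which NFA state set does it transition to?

B on 0 → {D}.
D on 0 → {N}.
G on 0 → {F}.
L on 0 → {C}.
P on 0 → {B}.
No 0-transition from C, F, I, J, K, Q.
Union after reading 0: {B, C, D, F, N}.
Now take the λ-closure:
From B via λ: add K.
From C via λ: add P, Q.
From F via λ: add G.
From Q via λ: add L.
From L via λ: add I.
No new states can be added; the closed set is {B, C, D, F, G, I, K, L, N, P, Q}.

{B, C, D, F, G, I, K, L, N, P, Q}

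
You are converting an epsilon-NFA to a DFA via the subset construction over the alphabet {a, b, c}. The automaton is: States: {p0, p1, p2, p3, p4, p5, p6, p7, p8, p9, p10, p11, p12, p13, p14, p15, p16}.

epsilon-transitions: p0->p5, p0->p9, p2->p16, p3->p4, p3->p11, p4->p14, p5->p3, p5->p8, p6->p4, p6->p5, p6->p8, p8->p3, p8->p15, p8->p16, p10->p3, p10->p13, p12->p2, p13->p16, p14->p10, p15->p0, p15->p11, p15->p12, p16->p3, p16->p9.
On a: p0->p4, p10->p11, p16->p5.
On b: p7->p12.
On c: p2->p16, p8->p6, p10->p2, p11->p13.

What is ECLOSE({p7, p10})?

{p3, p4, p7, p9, p10, p11, p13, p14, p16}

Start with {p7, p10}.
From p10 via epsilon: add p3, p13.
From p3 via epsilon: add p4, p11.
From p13 via epsilon: add p16.
From p4 via epsilon: add p14.
From p16 via epsilon: add p9.
No new states can be added; the closed set is {p3, p4, p7, p9, p10, p11, p13, p14, p16}.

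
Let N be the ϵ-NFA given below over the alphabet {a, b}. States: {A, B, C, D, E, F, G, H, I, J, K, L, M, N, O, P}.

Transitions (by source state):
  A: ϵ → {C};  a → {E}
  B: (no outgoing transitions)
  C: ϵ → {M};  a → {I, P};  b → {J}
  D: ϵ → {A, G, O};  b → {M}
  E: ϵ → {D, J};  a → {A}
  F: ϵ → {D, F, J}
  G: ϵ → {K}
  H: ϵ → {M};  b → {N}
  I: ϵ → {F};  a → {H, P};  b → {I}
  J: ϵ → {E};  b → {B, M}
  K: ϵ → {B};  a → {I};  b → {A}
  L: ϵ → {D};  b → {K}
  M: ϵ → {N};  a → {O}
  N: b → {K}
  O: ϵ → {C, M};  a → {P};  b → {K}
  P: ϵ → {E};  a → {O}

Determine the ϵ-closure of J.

Start with {J}.
From J via ϵ: add E.
From E via ϵ: add D.
From D via ϵ: add A, G, O.
From A via ϵ: add C.
From G via ϵ: add K.
From O via ϵ: add M.
From K via ϵ: add B.
From M via ϵ: add N.
No new states can be added; the closed set is {A, B, C, D, E, G, J, K, M, N, O}.

{A, B, C, D, E, G, J, K, M, N, O}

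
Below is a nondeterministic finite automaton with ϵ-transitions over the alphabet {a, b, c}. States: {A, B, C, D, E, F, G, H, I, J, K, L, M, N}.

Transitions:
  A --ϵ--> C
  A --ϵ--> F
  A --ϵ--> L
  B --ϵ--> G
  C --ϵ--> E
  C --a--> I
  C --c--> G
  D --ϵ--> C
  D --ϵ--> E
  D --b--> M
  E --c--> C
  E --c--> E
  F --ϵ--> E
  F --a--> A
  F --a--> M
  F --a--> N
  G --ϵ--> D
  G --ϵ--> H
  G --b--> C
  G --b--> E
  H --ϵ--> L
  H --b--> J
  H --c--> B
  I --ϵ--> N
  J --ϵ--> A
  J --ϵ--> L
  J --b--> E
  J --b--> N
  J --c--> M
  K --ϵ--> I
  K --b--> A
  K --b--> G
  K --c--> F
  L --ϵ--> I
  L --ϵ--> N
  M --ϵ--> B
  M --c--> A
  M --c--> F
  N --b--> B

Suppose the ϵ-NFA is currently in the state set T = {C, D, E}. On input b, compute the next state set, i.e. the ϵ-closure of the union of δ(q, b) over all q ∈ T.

{B, C, D, E, G, H, I, L, M, N}

D on b → {M}.
No b-transition from C, E.
Union after reading b: {M}.
Now take the ϵ-closure:
From M via ϵ: add B.
From B via ϵ: add G.
From G via ϵ: add D, H.
From D via ϵ: add C, E.
From H via ϵ: add L.
From L via ϵ: add I, N.
No new states can be added; the closed set is {B, C, D, E, G, H, I, L, M, N}.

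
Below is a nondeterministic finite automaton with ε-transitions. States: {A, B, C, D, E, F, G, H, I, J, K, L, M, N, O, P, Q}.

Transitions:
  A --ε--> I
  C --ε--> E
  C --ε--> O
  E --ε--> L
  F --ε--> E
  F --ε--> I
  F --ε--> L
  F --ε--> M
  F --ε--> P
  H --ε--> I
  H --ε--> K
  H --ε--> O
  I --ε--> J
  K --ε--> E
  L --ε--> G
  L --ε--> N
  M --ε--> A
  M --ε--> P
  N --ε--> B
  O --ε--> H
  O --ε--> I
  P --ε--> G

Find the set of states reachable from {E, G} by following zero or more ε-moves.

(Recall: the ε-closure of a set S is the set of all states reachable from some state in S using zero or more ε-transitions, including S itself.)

{B, E, G, L, N}

Start with {E, G}.
From E via ε: add L.
From L via ε: add N.
From N via ε: add B.
No new states can be added; the closed set is {B, E, G, L, N}.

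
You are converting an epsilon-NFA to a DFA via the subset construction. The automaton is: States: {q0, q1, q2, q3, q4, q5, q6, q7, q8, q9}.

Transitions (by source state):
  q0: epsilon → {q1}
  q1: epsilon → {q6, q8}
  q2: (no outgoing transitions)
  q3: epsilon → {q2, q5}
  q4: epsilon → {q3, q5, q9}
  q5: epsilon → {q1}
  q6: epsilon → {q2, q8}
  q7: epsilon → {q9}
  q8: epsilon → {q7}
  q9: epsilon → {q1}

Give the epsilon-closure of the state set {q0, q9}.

{q0, q1, q2, q6, q7, q8, q9}

Start with {q0, q9}.
From q0 via epsilon: add q1.
From q1 via epsilon: add q6, q8.
From q6 via epsilon: add q2.
From q8 via epsilon: add q7.
No new states can be added; the closed set is {q0, q1, q2, q6, q7, q8, q9}.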